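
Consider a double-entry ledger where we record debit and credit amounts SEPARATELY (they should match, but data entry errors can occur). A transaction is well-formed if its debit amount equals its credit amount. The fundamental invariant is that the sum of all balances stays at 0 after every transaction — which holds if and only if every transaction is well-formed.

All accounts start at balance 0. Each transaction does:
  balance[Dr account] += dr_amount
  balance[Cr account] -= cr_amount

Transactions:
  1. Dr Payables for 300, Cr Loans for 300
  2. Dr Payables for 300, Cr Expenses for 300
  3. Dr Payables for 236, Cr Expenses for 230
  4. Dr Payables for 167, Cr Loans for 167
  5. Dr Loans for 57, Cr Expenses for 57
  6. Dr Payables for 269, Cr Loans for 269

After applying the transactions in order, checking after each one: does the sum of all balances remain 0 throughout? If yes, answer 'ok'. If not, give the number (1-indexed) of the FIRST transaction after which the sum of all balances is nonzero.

Answer: 3

Derivation:
After txn 1: dr=300 cr=300 sum_balances=0
After txn 2: dr=300 cr=300 sum_balances=0
After txn 3: dr=236 cr=230 sum_balances=6
After txn 4: dr=167 cr=167 sum_balances=6
After txn 5: dr=57 cr=57 sum_balances=6
After txn 6: dr=269 cr=269 sum_balances=6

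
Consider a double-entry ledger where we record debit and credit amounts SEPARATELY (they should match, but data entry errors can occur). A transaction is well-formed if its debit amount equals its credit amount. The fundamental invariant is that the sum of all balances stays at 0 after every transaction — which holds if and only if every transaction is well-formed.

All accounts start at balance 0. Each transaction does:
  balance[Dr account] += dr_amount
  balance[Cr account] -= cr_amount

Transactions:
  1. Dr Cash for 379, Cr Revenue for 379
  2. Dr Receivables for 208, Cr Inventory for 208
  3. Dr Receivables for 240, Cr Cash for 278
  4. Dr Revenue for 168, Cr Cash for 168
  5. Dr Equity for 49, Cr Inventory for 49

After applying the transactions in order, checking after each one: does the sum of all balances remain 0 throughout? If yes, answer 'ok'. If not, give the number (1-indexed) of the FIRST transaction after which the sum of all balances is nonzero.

After txn 1: dr=379 cr=379 sum_balances=0
After txn 2: dr=208 cr=208 sum_balances=0
After txn 3: dr=240 cr=278 sum_balances=-38
After txn 4: dr=168 cr=168 sum_balances=-38
After txn 5: dr=49 cr=49 sum_balances=-38

Answer: 3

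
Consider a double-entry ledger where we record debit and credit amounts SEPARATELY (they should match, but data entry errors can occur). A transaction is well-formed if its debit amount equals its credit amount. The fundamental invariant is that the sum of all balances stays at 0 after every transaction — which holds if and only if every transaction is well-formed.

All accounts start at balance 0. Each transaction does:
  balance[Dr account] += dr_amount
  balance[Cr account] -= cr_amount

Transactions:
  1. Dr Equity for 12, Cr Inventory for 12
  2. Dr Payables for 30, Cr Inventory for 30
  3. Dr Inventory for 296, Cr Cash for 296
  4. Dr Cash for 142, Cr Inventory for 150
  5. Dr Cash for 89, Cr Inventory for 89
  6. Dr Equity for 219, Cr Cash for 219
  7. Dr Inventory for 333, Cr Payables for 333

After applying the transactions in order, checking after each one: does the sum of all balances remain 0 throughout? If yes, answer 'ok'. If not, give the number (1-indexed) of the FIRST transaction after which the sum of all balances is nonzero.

After txn 1: dr=12 cr=12 sum_balances=0
After txn 2: dr=30 cr=30 sum_balances=0
After txn 3: dr=296 cr=296 sum_balances=0
After txn 4: dr=142 cr=150 sum_balances=-8
After txn 5: dr=89 cr=89 sum_balances=-8
After txn 6: dr=219 cr=219 sum_balances=-8
After txn 7: dr=333 cr=333 sum_balances=-8

Answer: 4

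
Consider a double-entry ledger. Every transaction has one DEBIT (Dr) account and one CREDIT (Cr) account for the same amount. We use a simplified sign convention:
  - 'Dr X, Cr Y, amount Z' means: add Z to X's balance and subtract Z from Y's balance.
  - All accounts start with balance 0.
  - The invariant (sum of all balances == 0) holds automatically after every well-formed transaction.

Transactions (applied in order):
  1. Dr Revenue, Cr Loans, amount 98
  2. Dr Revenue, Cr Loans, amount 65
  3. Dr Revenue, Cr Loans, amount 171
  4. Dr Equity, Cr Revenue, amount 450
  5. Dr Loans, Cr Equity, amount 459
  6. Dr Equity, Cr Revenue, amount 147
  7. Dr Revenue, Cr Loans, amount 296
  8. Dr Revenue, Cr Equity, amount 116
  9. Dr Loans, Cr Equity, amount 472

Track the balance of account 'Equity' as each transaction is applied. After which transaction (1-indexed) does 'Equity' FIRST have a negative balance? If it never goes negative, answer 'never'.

Answer: 5

Derivation:
After txn 1: Equity=0
After txn 2: Equity=0
After txn 3: Equity=0
After txn 4: Equity=450
After txn 5: Equity=-9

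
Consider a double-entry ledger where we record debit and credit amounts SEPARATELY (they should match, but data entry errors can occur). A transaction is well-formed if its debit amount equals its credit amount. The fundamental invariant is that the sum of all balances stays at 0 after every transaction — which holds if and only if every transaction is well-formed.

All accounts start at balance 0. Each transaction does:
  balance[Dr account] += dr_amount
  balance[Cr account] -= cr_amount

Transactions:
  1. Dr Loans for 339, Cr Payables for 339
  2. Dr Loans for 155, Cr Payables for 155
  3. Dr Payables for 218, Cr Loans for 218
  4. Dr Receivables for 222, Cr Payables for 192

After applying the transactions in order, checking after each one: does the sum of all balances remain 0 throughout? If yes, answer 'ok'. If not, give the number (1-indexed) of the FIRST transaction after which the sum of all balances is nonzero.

After txn 1: dr=339 cr=339 sum_balances=0
After txn 2: dr=155 cr=155 sum_balances=0
After txn 3: dr=218 cr=218 sum_balances=0
After txn 4: dr=222 cr=192 sum_balances=30

Answer: 4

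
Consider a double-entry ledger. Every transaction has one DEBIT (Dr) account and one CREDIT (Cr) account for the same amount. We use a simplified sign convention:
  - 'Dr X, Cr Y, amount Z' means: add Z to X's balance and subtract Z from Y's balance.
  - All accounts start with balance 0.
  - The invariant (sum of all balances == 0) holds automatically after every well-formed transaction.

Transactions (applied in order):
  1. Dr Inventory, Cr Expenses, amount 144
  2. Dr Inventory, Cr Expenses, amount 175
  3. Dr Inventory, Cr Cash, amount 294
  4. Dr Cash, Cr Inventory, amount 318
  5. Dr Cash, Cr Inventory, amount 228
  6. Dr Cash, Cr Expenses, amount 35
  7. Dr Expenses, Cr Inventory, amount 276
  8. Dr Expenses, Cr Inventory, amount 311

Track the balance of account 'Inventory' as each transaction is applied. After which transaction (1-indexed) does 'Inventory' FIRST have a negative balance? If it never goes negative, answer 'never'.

After txn 1: Inventory=144
After txn 2: Inventory=319
After txn 3: Inventory=613
After txn 4: Inventory=295
After txn 5: Inventory=67
After txn 6: Inventory=67
After txn 7: Inventory=-209

Answer: 7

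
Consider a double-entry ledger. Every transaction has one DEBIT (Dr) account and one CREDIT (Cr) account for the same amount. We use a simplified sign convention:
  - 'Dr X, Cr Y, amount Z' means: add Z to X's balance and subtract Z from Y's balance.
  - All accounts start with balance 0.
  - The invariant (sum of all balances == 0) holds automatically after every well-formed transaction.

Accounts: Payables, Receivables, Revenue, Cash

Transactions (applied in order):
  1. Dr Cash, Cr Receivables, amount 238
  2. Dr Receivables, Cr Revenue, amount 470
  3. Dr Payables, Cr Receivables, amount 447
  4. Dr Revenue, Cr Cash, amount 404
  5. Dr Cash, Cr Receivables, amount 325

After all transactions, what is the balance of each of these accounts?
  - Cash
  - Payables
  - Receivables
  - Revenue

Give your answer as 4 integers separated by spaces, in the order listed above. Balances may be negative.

After txn 1 (Dr Cash, Cr Receivables, amount 238): Cash=238 Receivables=-238
After txn 2 (Dr Receivables, Cr Revenue, amount 470): Cash=238 Receivables=232 Revenue=-470
After txn 3 (Dr Payables, Cr Receivables, amount 447): Cash=238 Payables=447 Receivables=-215 Revenue=-470
After txn 4 (Dr Revenue, Cr Cash, amount 404): Cash=-166 Payables=447 Receivables=-215 Revenue=-66
After txn 5 (Dr Cash, Cr Receivables, amount 325): Cash=159 Payables=447 Receivables=-540 Revenue=-66

Answer: 159 447 -540 -66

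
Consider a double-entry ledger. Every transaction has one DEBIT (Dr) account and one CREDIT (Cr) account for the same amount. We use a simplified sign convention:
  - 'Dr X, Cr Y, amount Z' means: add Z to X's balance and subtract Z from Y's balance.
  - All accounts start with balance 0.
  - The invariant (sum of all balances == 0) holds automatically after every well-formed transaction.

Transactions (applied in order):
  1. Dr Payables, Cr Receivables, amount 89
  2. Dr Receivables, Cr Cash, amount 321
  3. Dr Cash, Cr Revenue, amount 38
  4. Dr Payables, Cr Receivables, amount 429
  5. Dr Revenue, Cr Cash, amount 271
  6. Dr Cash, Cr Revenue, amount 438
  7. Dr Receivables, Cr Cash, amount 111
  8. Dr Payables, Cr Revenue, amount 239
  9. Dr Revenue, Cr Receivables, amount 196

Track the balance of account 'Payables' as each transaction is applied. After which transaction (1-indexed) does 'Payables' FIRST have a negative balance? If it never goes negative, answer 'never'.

Answer: never

Derivation:
After txn 1: Payables=89
After txn 2: Payables=89
After txn 3: Payables=89
After txn 4: Payables=518
After txn 5: Payables=518
After txn 6: Payables=518
After txn 7: Payables=518
After txn 8: Payables=757
After txn 9: Payables=757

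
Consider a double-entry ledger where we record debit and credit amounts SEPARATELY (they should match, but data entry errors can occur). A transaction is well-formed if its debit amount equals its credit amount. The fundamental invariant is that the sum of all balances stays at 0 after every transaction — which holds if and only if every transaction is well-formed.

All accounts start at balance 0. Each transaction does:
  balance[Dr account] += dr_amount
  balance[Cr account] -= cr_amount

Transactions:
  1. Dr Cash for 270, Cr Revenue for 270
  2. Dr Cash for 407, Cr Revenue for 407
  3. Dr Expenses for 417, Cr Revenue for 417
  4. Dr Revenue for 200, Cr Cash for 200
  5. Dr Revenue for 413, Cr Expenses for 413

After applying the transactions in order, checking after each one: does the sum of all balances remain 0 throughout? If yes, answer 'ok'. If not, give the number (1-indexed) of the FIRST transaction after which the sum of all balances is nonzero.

After txn 1: dr=270 cr=270 sum_balances=0
After txn 2: dr=407 cr=407 sum_balances=0
After txn 3: dr=417 cr=417 sum_balances=0
After txn 4: dr=200 cr=200 sum_balances=0
After txn 5: dr=413 cr=413 sum_balances=0

Answer: ok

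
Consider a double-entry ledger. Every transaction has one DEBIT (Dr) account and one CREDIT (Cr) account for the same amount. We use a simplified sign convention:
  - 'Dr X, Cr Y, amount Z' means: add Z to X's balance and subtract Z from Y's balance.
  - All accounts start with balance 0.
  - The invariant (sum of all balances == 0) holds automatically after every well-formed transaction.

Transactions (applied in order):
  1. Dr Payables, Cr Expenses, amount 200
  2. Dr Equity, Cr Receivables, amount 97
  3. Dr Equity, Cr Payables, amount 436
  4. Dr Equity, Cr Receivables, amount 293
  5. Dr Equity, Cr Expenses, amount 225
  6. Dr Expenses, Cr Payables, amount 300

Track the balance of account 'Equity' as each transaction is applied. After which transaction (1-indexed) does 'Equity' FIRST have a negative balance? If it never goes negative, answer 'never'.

After txn 1: Equity=0
After txn 2: Equity=97
After txn 3: Equity=533
After txn 4: Equity=826
After txn 5: Equity=1051
After txn 6: Equity=1051

Answer: never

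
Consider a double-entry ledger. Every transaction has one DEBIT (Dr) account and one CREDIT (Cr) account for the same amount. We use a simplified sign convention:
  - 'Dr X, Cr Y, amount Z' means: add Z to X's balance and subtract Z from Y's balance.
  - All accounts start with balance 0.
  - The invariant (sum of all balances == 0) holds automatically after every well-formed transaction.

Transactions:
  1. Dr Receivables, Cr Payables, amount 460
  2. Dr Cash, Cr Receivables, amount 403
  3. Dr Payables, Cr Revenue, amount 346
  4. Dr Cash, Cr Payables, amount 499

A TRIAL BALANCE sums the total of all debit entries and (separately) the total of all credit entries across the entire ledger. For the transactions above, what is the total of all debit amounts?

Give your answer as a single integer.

Answer: 1708

Derivation:
Txn 1: debit+=460
Txn 2: debit+=403
Txn 3: debit+=346
Txn 4: debit+=499
Total debits = 1708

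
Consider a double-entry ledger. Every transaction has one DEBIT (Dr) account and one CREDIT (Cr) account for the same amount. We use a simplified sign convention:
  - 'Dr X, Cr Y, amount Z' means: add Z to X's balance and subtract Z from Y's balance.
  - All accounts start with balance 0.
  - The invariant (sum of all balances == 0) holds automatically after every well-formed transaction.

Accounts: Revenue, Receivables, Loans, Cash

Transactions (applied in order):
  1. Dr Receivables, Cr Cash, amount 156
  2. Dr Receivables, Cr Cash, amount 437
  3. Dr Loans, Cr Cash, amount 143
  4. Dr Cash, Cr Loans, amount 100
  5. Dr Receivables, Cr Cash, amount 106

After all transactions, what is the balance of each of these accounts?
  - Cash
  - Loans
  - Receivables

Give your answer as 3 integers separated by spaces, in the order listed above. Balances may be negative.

After txn 1 (Dr Receivables, Cr Cash, amount 156): Cash=-156 Receivables=156
After txn 2 (Dr Receivables, Cr Cash, amount 437): Cash=-593 Receivables=593
After txn 3 (Dr Loans, Cr Cash, amount 143): Cash=-736 Loans=143 Receivables=593
After txn 4 (Dr Cash, Cr Loans, amount 100): Cash=-636 Loans=43 Receivables=593
After txn 5 (Dr Receivables, Cr Cash, amount 106): Cash=-742 Loans=43 Receivables=699

Answer: -742 43 699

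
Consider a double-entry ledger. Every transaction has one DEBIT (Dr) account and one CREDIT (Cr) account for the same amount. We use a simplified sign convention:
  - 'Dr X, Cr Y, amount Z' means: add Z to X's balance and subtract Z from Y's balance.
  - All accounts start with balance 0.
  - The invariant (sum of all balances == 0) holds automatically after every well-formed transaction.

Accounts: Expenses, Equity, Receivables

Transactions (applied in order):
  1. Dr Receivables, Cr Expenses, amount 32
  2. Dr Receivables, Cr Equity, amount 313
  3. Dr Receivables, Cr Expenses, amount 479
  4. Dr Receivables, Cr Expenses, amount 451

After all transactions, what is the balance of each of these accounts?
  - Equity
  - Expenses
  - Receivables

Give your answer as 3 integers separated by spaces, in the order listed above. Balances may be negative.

Answer: -313 -962 1275

Derivation:
After txn 1 (Dr Receivables, Cr Expenses, amount 32): Expenses=-32 Receivables=32
After txn 2 (Dr Receivables, Cr Equity, amount 313): Equity=-313 Expenses=-32 Receivables=345
After txn 3 (Dr Receivables, Cr Expenses, amount 479): Equity=-313 Expenses=-511 Receivables=824
After txn 4 (Dr Receivables, Cr Expenses, amount 451): Equity=-313 Expenses=-962 Receivables=1275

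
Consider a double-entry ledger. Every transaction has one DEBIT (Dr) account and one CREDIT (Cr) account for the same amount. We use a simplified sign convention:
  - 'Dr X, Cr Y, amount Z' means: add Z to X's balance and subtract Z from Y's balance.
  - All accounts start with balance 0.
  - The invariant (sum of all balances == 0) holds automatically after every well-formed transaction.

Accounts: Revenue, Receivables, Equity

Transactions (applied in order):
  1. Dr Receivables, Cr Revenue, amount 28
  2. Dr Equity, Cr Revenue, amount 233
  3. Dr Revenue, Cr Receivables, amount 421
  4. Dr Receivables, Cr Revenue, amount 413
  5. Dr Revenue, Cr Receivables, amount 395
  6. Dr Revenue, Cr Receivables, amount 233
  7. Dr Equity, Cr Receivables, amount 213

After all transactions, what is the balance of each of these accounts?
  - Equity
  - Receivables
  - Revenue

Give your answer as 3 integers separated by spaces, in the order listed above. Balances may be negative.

Answer: 446 -821 375

Derivation:
After txn 1 (Dr Receivables, Cr Revenue, amount 28): Receivables=28 Revenue=-28
After txn 2 (Dr Equity, Cr Revenue, amount 233): Equity=233 Receivables=28 Revenue=-261
After txn 3 (Dr Revenue, Cr Receivables, amount 421): Equity=233 Receivables=-393 Revenue=160
After txn 4 (Dr Receivables, Cr Revenue, amount 413): Equity=233 Receivables=20 Revenue=-253
After txn 5 (Dr Revenue, Cr Receivables, amount 395): Equity=233 Receivables=-375 Revenue=142
After txn 6 (Dr Revenue, Cr Receivables, amount 233): Equity=233 Receivables=-608 Revenue=375
After txn 7 (Dr Equity, Cr Receivables, amount 213): Equity=446 Receivables=-821 Revenue=375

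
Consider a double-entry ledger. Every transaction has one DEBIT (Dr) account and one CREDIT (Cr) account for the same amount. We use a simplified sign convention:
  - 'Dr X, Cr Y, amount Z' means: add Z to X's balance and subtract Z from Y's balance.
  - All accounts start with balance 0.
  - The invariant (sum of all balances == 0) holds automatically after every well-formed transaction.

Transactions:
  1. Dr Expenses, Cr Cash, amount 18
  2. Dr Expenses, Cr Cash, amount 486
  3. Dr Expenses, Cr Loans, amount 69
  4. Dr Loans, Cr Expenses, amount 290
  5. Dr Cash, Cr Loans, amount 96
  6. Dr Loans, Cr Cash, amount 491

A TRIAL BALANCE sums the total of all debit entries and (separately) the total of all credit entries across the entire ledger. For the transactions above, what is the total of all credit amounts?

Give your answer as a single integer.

Txn 1: credit+=18
Txn 2: credit+=486
Txn 3: credit+=69
Txn 4: credit+=290
Txn 5: credit+=96
Txn 6: credit+=491
Total credits = 1450

Answer: 1450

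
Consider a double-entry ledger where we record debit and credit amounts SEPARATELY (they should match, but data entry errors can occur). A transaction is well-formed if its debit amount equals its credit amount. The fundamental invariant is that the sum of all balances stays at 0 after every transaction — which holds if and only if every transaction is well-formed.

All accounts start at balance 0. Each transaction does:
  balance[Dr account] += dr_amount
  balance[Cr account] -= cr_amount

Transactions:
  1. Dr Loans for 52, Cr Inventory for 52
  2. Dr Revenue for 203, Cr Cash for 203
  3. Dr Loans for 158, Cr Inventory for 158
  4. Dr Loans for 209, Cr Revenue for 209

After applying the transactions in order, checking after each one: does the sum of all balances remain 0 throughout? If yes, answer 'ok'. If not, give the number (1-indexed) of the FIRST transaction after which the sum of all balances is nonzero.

After txn 1: dr=52 cr=52 sum_balances=0
After txn 2: dr=203 cr=203 sum_balances=0
After txn 3: dr=158 cr=158 sum_balances=0
After txn 4: dr=209 cr=209 sum_balances=0

Answer: ok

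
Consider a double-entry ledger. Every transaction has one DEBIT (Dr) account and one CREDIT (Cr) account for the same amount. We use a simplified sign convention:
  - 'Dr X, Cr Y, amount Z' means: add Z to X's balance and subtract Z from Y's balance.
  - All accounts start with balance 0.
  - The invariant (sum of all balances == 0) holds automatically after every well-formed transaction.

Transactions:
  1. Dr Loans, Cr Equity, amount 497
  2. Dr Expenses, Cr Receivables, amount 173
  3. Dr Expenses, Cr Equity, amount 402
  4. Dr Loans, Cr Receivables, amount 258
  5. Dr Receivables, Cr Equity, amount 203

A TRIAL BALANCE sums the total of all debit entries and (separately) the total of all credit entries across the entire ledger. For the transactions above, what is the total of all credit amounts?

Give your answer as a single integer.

Txn 1: credit+=497
Txn 2: credit+=173
Txn 3: credit+=402
Txn 4: credit+=258
Txn 5: credit+=203
Total credits = 1533

Answer: 1533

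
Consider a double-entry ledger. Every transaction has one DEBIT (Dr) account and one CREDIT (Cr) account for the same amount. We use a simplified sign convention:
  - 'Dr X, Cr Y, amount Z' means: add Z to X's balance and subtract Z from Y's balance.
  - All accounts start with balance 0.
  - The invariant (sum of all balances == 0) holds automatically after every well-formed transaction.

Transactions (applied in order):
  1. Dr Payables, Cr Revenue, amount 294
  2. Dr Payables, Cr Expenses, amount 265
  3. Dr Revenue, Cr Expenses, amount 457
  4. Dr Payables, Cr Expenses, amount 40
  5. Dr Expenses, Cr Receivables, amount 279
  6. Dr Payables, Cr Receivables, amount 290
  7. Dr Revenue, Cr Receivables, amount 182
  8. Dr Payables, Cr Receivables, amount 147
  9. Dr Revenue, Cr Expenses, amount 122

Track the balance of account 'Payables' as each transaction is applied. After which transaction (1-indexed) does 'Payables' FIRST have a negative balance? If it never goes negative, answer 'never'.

After txn 1: Payables=294
After txn 2: Payables=559
After txn 3: Payables=559
After txn 4: Payables=599
After txn 5: Payables=599
After txn 6: Payables=889
After txn 7: Payables=889
After txn 8: Payables=1036
After txn 9: Payables=1036

Answer: never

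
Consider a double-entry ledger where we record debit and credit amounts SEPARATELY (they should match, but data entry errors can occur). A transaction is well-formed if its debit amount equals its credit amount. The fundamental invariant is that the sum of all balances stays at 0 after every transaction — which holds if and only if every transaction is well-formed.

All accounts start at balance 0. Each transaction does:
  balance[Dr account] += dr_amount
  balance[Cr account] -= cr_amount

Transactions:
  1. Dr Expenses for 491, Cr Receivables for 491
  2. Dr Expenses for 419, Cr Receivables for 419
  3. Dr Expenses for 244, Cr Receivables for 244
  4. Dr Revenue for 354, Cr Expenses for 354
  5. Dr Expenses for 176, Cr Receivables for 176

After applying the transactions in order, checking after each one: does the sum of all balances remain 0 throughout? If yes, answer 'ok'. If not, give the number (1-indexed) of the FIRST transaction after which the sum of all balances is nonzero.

Answer: ok

Derivation:
After txn 1: dr=491 cr=491 sum_balances=0
After txn 2: dr=419 cr=419 sum_balances=0
After txn 3: dr=244 cr=244 sum_balances=0
After txn 4: dr=354 cr=354 sum_balances=0
After txn 5: dr=176 cr=176 sum_balances=0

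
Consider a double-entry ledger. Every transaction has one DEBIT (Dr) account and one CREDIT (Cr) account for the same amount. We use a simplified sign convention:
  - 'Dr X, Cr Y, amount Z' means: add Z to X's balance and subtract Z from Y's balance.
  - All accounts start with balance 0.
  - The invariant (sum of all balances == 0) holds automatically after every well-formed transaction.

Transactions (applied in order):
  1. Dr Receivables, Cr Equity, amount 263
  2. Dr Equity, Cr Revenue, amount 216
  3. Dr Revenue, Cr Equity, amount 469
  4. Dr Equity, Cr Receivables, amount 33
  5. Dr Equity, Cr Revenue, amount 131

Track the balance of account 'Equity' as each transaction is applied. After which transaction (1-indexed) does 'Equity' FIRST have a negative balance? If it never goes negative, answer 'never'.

Answer: 1

Derivation:
After txn 1: Equity=-263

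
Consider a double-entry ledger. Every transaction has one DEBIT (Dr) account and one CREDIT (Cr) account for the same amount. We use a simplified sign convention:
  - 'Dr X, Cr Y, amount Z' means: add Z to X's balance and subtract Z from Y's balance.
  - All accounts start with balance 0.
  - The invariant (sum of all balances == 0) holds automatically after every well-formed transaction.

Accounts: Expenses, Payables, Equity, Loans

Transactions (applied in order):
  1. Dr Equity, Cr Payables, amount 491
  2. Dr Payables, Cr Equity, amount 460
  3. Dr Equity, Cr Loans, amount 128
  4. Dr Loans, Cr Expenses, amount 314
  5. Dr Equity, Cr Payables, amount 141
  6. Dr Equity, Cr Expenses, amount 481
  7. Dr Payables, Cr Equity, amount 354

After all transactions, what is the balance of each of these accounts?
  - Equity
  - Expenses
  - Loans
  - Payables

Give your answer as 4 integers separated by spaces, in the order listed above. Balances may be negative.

Answer: 427 -795 186 182

Derivation:
After txn 1 (Dr Equity, Cr Payables, amount 491): Equity=491 Payables=-491
After txn 2 (Dr Payables, Cr Equity, amount 460): Equity=31 Payables=-31
After txn 3 (Dr Equity, Cr Loans, amount 128): Equity=159 Loans=-128 Payables=-31
After txn 4 (Dr Loans, Cr Expenses, amount 314): Equity=159 Expenses=-314 Loans=186 Payables=-31
After txn 5 (Dr Equity, Cr Payables, amount 141): Equity=300 Expenses=-314 Loans=186 Payables=-172
After txn 6 (Dr Equity, Cr Expenses, amount 481): Equity=781 Expenses=-795 Loans=186 Payables=-172
After txn 7 (Dr Payables, Cr Equity, amount 354): Equity=427 Expenses=-795 Loans=186 Payables=182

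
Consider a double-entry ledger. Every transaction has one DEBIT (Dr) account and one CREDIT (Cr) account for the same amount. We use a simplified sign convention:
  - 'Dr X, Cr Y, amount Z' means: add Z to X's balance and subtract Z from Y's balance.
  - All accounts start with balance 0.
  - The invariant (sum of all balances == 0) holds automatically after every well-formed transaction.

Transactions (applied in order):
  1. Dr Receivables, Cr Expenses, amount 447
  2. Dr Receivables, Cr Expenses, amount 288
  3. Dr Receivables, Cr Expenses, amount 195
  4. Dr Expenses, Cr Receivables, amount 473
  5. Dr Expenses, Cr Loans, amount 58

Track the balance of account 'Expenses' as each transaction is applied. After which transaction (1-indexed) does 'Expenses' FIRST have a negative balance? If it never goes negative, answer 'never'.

After txn 1: Expenses=-447

Answer: 1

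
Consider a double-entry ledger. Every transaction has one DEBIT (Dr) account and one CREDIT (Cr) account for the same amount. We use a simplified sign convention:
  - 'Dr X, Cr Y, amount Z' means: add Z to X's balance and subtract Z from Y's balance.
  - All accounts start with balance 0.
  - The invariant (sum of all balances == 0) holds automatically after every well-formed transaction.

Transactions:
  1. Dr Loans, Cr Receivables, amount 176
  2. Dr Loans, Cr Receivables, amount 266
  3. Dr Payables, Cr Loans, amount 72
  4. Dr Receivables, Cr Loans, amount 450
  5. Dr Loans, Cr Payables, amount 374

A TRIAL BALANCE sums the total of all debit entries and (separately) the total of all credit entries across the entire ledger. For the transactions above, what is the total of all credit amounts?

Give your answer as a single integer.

Txn 1: credit+=176
Txn 2: credit+=266
Txn 3: credit+=72
Txn 4: credit+=450
Txn 5: credit+=374
Total credits = 1338

Answer: 1338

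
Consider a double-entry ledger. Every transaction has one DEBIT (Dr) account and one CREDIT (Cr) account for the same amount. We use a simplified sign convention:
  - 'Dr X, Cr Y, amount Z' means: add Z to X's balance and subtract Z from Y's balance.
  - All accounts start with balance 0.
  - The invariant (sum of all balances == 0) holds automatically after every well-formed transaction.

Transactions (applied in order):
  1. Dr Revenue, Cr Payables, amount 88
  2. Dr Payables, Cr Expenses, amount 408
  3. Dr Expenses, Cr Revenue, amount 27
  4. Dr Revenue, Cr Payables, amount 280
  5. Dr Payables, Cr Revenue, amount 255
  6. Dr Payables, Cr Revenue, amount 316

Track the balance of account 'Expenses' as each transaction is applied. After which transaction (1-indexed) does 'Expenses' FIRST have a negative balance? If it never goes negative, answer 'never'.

After txn 1: Expenses=0
After txn 2: Expenses=-408

Answer: 2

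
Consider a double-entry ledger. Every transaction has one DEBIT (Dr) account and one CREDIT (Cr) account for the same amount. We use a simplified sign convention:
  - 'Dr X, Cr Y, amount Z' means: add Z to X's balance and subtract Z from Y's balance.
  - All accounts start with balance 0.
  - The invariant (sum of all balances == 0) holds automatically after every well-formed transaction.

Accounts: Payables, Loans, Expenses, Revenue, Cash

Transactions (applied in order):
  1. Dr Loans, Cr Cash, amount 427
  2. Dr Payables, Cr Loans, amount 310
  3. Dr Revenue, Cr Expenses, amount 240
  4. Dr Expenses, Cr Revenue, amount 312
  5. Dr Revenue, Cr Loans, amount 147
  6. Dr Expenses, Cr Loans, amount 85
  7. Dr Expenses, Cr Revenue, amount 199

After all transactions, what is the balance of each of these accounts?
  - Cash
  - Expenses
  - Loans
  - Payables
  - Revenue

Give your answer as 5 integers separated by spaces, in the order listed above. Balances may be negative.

Answer: -427 356 -115 310 -124

Derivation:
After txn 1 (Dr Loans, Cr Cash, amount 427): Cash=-427 Loans=427
After txn 2 (Dr Payables, Cr Loans, amount 310): Cash=-427 Loans=117 Payables=310
After txn 3 (Dr Revenue, Cr Expenses, amount 240): Cash=-427 Expenses=-240 Loans=117 Payables=310 Revenue=240
After txn 4 (Dr Expenses, Cr Revenue, amount 312): Cash=-427 Expenses=72 Loans=117 Payables=310 Revenue=-72
After txn 5 (Dr Revenue, Cr Loans, amount 147): Cash=-427 Expenses=72 Loans=-30 Payables=310 Revenue=75
After txn 6 (Dr Expenses, Cr Loans, amount 85): Cash=-427 Expenses=157 Loans=-115 Payables=310 Revenue=75
After txn 7 (Dr Expenses, Cr Revenue, amount 199): Cash=-427 Expenses=356 Loans=-115 Payables=310 Revenue=-124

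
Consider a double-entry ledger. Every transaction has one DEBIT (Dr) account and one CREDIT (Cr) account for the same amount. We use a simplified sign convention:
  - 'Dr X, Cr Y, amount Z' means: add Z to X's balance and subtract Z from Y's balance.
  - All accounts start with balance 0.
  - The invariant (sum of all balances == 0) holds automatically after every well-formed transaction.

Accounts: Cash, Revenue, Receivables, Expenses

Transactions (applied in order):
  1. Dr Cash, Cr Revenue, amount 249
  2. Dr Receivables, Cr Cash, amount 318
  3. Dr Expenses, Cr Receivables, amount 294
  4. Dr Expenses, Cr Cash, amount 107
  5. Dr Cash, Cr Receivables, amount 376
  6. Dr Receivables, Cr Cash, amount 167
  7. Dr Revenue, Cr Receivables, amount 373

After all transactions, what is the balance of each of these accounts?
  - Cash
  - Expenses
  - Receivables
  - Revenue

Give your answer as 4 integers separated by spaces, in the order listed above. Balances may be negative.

After txn 1 (Dr Cash, Cr Revenue, amount 249): Cash=249 Revenue=-249
After txn 2 (Dr Receivables, Cr Cash, amount 318): Cash=-69 Receivables=318 Revenue=-249
After txn 3 (Dr Expenses, Cr Receivables, amount 294): Cash=-69 Expenses=294 Receivables=24 Revenue=-249
After txn 4 (Dr Expenses, Cr Cash, amount 107): Cash=-176 Expenses=401 Receivables=24 Revenue=-249
After txn 5 (Dr Cash, Cr Receivables, amount 376): Cash=200 Expenses=401 Receivables=-352 Revenue=-249
After txn 6 (Dr Receivables, Cr Cash, amount 167): Cash=33 Expenses=401 Receivables=-185 Revenue=-249
After txn 7 (Dr Revenue, Cr Receivables, amount 373): Cash=33 Expenses=401 Receivables=-558 Revenue=124

Answer: 33 401 -558 124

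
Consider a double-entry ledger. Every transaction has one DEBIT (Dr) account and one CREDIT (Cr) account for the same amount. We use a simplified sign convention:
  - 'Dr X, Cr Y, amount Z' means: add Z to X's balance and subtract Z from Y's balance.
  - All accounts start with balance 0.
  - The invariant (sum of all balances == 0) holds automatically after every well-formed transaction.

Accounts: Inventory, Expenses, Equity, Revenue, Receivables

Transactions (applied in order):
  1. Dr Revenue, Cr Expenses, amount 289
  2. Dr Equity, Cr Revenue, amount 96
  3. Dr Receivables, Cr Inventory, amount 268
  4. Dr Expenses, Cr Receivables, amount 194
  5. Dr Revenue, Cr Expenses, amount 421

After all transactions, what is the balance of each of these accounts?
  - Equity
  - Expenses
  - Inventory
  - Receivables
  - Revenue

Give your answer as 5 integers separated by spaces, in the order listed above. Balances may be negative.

After txn 1 (Dr Revenue, Cr Expenses, amount 289): Expenses=-289 Revenue=289
After txn 2 (Dr Equity, Cr Revenue, amount 96): Equity=96 Expenses=-289 Revenue=193
After txn 3 (Dr Receivables, Cr Inventory, amount 268): Equity=96 Expenses=-289 Inventory=-268 Receivables=268 Revenue=193
After txn 4 (Dr Expenses, Cr Receivables, amount 194): Equity=96 Expenses=-95 Inventory=-268 Receivables=74 Revenue=193
After txn 5 (Dr Revenue, Cr Expenses, amount 421): Equity=96 Expenses=-516 Inventory=-268 Receivables=74 Revenue=614

Answer: 96 -516 -268 74 614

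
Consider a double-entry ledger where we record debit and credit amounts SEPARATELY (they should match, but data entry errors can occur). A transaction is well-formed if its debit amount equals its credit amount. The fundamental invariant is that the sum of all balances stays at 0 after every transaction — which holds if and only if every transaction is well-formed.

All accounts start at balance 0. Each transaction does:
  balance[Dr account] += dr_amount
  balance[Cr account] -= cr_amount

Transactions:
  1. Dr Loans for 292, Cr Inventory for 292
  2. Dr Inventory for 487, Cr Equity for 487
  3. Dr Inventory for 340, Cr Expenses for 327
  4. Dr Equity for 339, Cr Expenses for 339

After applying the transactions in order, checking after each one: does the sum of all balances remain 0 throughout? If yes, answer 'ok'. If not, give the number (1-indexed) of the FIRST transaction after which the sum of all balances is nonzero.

Answer: 3

Derivation:
After txn 1: dr=292 cr=292 sum_balances=0
After txn 2: dr=487 cr=487 sum_balances=0
After txn 3: dr=340 cr=327 sum_balances=13
After txn 4: dr=339 cr=339 sum_balances=13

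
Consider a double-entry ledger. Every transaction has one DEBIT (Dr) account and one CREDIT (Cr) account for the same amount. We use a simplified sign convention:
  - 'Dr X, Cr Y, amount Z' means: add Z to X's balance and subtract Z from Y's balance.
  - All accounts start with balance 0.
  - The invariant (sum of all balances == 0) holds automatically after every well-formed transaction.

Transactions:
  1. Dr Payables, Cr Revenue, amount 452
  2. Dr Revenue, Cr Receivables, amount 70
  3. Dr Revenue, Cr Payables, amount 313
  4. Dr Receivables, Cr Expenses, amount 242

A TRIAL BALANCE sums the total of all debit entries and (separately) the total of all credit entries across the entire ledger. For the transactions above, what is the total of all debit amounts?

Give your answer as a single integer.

Answer: 1077

Derivation:
Txn 1: debit+=452
Txn 2: debit+=70
Txn 3: debit+=313
Txn 4: debit+=242
Total debits = 1077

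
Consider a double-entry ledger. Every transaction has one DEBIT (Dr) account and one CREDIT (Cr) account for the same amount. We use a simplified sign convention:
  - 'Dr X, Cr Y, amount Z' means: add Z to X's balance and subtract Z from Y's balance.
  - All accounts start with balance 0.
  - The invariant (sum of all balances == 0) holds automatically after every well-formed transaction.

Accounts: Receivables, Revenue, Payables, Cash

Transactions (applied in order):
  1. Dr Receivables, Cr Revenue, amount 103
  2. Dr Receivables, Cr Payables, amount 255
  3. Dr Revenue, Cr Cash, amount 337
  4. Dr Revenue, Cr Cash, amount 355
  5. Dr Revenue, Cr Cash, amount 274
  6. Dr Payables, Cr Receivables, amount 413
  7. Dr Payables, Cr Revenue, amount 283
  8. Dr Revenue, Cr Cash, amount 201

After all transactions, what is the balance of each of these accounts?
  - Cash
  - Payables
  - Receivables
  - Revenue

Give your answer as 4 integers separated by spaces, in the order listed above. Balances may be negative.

Answer: -1167 441 -55 781

Derivation:
After txn 1 (Dr Receivables, Cr Revenue, amount 103): Receivables=103 Revenue=-103
After txn 2 (Dr Receivables, Cr Payables, amount 255): Payables=-255 Receivables=358 Revenue=-103
After txn 3 (Dr Revenue, Cr Cash, amount 337): Cash=-337 Payables=-255 Receivables=358 Revenue=234
After txn 4 (Dr Revenue, Cr Cash, amount 355): Cash=-692 Payables=-255 Receivables=358 Revenue=589
After txn 5 (Dr Revenue, Cr Cash, amount 274): Cash=-966 Payables=-255 Receivables=358 Revenue=863
After txn 6 (Dr Payables, Cr Receivables, amount 413): Cash=-966 Payables=158 Receivables=-55 Revenue=863
After txn 7 (Dr Payables, Cr Revenue, amount 283): Cash=-966 Payables=441 Receivables=-55 Revenue=580
After txn 8 (Dr Revenue, Cr Cash, amount 201): Cash=-1167 Payables=441 Receivables=-55 Revenue=781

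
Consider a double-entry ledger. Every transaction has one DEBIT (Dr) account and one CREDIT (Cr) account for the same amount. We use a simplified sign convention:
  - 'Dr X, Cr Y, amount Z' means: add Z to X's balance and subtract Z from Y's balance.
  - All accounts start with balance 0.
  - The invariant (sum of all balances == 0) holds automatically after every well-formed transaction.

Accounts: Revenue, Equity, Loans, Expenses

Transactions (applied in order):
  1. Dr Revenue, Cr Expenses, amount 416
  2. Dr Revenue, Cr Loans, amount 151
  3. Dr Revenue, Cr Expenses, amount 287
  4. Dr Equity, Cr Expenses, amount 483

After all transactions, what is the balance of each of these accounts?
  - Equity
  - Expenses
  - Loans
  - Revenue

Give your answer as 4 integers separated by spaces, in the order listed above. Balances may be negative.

Answer: 483 -1186 -151 854

Derivation:
After txn 1 (Dr Revenue, Cr Expenses, amount 416): Expenses=-416 Revenue=416
After txn 2 (Dr Revenue, Cr Loans, amount 151): Expenses=-416 Loans=-151 Revenue=567
After txn 3 (Dr Revenue, Cr Expenses, amount 287): Expenses=-703 Loans=-151 Revenue=854
After txn 4 (Dr Equity, Cr Expenses, amount 483): Equity=483 Expenses=-1186 Loans=-151 Revenue=854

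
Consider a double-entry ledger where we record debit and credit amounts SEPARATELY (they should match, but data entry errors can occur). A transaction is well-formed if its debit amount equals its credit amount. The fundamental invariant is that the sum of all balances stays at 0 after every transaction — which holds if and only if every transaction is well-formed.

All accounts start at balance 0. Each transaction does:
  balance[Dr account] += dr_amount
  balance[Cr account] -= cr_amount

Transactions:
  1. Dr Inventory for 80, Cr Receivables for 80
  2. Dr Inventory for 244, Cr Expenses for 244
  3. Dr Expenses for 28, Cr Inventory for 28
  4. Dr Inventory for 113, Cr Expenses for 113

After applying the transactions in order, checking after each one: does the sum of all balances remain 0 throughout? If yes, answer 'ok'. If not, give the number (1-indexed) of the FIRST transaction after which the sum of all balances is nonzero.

After txn 1: dr=80 cr=80 sum_balances=0
After txn 2: dr=244 cr=244 sum_balances=0
After txn 3: dr=28 cr=28 sum_balances=0
After txn 4: dr=113 cr=113 sum_balances=0

Answer: ok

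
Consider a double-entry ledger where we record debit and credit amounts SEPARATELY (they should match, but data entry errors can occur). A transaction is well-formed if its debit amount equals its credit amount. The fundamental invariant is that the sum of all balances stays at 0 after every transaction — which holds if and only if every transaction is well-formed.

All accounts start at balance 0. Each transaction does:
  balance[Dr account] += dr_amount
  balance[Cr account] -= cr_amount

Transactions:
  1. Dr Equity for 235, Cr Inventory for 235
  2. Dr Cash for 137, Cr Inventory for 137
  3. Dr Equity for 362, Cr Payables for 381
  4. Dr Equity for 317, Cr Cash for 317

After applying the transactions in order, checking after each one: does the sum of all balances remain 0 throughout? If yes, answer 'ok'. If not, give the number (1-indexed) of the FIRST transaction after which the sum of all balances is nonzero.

Answer: 3

Derivation:
After txn 1: dr=235 cr=235 sum_balances=0
After txn 2: dr=137 cr=137 sum_balances=0
After txn 3: dr=362 cr=381 sum_balances=-19
After txn 4: dr=317 cr=317 sum_balances=-19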